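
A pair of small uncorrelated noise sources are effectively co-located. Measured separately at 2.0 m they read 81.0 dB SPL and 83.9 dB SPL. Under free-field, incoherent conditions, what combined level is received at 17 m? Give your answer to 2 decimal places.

67.11 dB SPL

Combined at 2.0 m: 10·log₁₀(10^(81.0/10)+10^(83.9/10)) = 85.698 dB SPL.
Then apply −20·log₁₀(17/2.0) = -18.588 dB → 67.11 dB SPL.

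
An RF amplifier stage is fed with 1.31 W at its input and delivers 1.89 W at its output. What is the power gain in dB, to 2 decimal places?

Power is a power quantity, so gain = 10·log₁₀(P_out/P_in).
10·log₁₀(1.89/1.31) = 10·log₁₀(1.443) = 1.59 dB.

1.59 dB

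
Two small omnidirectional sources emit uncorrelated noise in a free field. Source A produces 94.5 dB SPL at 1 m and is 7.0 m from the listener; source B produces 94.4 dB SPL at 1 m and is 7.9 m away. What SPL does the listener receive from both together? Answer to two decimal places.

80.07 dB SPL

At the listener: L_A = 94.5 − 20·log₁₀(7.0) = 77.598 dB; L_B = 94.4 − 20·log₁₀(7.9) = 76.447 dB.
Combined: 10·log₁₀(10^(77.598/10)+10^(76.447/10)) = 80.07 dB SPL.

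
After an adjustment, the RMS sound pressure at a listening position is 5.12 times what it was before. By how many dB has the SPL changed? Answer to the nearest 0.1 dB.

14.2 dB

SPL change from a pressure ratio uses the 20·log₁₀ form:
20·log₁₀(5.12) = 14.2 dB.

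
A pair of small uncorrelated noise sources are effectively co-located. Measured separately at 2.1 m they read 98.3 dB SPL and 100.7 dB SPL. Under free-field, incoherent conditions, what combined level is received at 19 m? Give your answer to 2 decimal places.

83.54 dB SPL

Combined at 2.1 m: 10·log₁₀(10^(98.3/10)+10^(100.7/10)) = 102.674 dB SPL.
Then apply −20·log₁₀(19/2.1) = -19.131 dB → 83.54 dB SPL.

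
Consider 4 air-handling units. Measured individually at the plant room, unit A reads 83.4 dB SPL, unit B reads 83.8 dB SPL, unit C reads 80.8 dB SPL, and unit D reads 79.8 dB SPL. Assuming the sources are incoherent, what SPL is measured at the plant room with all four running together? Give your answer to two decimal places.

Uncorrelated sources add in intensity (power), not in dB.
L_total = 10·log₁₀(10^(83.4/10) + 10^(83.8/10) + 10^(80.8/10) + 10^(79.8/10)) = 10·log₁₀(674400000) = 88.29 dB SPL.

88.29 dB SPL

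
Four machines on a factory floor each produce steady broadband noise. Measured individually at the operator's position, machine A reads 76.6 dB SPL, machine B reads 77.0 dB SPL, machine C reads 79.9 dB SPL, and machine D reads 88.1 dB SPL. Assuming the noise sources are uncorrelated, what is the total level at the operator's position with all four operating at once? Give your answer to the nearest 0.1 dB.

89.2 dB SPL

Incoherent sources sum as intensities:
L_total = 10·log₁₀(10^(76.6/10) + 10^(77.0/10) + 10^(79.9/10) + 10^(88.1/10)) = 10·log₁₀(839200000) = 89.2 dB SPL.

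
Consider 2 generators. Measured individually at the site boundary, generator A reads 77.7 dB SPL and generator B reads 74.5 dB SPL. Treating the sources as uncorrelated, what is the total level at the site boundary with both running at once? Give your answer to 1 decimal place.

Uncorrelated sources add in intensity (power), not in dB.
L_total = 10·log₁₀(10^(77.7/10) + 10^(74.5/10)) = 10·log₁₀(87070000) = 79.4 dB SPL.

79.4 dB SPL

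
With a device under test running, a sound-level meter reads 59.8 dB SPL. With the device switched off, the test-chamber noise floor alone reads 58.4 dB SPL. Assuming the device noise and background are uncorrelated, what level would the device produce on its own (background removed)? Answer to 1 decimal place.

54.2 dB SPL

Background correction is a power subtraction:
L_src = 10·log₁₀(10^(59.8/10) − 10^(58.4/10)) = 10·log₁₀(263200) = 54.2 dB SPL.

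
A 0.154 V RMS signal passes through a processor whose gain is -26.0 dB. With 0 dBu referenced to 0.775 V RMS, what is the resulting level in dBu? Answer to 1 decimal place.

Input level: 20·log₁₀(0.154/0.775) = -14.04 dBu.
Output: -14.04 − 26.0 = -40.0 dBu.

-40.0 dBu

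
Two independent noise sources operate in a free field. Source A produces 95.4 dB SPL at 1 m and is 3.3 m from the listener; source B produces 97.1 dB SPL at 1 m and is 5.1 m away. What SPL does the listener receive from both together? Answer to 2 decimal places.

At the listener: L_A = 95.4 − 20·log₁₀(3.3) = 85.030 dB; L_B = 97.1 − 20·log₁₀(5.1) = 82.949 dB.
Combined: 10·log₁₀(10^(85.030/10)+10^(82.949/10)) = 87.12 dB SPL.

87.12 dB SPL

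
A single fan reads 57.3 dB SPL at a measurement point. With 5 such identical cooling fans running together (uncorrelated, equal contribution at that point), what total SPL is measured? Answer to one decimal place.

64.3 dB SPL

5 equal incoherent sources raise the level by 10·log₁₀(5) = 6.99 dB.
L_total = 57.3 + 6.99 = 64.3 dB SPL.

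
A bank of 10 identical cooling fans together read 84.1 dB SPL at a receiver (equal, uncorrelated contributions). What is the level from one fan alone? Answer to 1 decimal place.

74.1 dB SPL

10 equal incoherent sources add 10·log₁₀(10) = 10.00 dB over one source.
L_one = 84.1 − 10.00 = 74.1 dB SPL.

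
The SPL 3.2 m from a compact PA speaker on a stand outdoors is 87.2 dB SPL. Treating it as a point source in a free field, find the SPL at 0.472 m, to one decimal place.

103.8 dB SPL

For a point source in a free field, ΔL = −20·log₁₀(d₂/d₁).
ΔL = −20·log₁₀(0.472/3.2) = 16.62 dB, so L₂ = 87.2 + (16.62) = 103.8 dB SPL.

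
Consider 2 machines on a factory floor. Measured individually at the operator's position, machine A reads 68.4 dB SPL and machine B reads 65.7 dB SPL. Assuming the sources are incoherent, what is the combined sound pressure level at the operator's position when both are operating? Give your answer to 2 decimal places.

70.27 dB SPL

Uncorrelated sources add in intensity (power), not in dB.
L_total = 10·log₁₀(10^(68.4/10) + 10^(65.7/10)) = 10·log₁₀(10630000) = 70.27 dB SPL.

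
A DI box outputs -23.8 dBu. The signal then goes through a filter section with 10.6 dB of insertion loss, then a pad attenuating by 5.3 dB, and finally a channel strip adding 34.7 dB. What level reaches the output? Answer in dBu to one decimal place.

-5.0 dBu

Gain stages sum in dB:
-23.8 − 10.6 − 5.3 + 34.7 = -5.0 dBu.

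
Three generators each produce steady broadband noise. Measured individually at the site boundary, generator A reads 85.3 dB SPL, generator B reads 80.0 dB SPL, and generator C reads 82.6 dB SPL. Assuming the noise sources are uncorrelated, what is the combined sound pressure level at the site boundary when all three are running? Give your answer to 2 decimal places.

87.93 dB SPL

Add the sources as powers (linear), then convert back to dB:
L_total = 10·log₁₀(10^(85.3/10) + 10^(80.0/10) + 10^(82.6/10)) = 10·log₁₀(620800000) = 87.93 dB SPL.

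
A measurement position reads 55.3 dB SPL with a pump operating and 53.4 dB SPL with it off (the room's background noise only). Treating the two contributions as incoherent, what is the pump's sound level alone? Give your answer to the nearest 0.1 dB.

50.8 dB SPL

Background correction is a power subtraction:
L_src = 10·log₁₀(10^(55.3/10) − 10^(53.4/10)) = 10·log₁₀(120100) = 50.8 dB SPL.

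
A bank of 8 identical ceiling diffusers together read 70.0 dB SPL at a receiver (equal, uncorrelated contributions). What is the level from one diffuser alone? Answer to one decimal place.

8 equal incoherent sources add 10·log₁₀(8) = 9.03 dB over one source.
L_one = 70.0 − 9.03 = 61.0 dB SPL.

61.0 dB SPL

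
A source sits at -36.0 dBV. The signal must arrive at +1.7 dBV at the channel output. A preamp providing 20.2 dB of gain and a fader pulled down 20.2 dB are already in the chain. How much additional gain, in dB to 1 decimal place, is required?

37.7 dB

The required make-up gain is the shortfall in the dB sum.
G = +1.7 − (-36.0) − 20.2 + 20.2 = 37.7 dB.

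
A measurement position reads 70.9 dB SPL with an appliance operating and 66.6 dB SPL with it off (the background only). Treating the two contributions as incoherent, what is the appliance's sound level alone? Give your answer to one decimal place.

68.9 dB SPL

Subtract intensities: L_src = 10·log₁₀(10^(L_total/10) − 10^(L_bg/10)).
L_src = 10·log₁₀(10^(70.9/10) − 10^(66.6/10)) = 10·log₁₀(7732000) = 68.9 dB SPL.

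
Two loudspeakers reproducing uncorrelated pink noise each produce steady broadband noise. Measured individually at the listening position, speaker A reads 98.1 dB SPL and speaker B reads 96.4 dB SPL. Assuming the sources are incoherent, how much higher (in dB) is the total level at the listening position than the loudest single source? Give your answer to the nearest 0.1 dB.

Incoherent sources sum as intensities:
L_total = 10·log₁₀(10^(98.1/10) + 10^(96.4/10)) = 100.34 dB SPL.
Excess over the loudest (98.1 dB): 100.34 − 98.1 = 2.2 dB.

2.2 dB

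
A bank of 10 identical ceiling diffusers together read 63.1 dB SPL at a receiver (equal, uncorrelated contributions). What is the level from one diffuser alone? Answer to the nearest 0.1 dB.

53.1 dB SPL

10 equal incoherent sources add 10·log₁₀(10) = 10.00 dB over one source.
L_one = 63.1 − 10.00 = 53.1 dB SPL.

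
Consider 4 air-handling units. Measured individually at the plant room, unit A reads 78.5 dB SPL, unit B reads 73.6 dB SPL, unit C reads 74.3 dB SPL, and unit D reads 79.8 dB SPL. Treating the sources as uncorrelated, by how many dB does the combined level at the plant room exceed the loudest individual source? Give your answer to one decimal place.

Incoherent sources sum as intensities:
L_total = 10·log₁₀(10^(78.5/10) + 10^(73.6/10) + 10^(74.3/10) + 10^(79.8/10)) = 83.35 dB SPL.
Excess over the loudest (79.8 dB): 83.35 − 79.8 = 3.5 dB.

3.5 dB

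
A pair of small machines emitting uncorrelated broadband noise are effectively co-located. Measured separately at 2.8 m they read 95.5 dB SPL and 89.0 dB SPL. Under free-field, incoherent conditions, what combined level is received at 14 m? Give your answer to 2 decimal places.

82.40 dB SPL

Combined at 2.8 m: 10·log₁₀(10^(95.5/10)+10^(89.0/10)) = 96.377 dB SPL.
Then apply −20·log₁₀(14/2.8) = -13.979 dB → 82.40 dB SPL.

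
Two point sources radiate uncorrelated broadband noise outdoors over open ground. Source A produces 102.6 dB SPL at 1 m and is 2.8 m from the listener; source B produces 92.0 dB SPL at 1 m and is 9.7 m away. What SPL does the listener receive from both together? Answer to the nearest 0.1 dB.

93.7 dB SPL

At the listener: L_A = 102.6 − 20·log₁₀(2.8) = 93.66 dB; L_B = 92.0 − 20·log₁₀(9.7) = 72.26 dB.
Combined: 10·log₁₀(10^(93.66/10)+10^(72.26/10)) = 93.7 dB SPL.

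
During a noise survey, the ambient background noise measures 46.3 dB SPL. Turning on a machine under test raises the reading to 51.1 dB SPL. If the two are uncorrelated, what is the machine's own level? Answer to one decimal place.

Subtract intensities: L_src = 10·log₁₀(10^(L_total/10) − 10^(L_bg/10)).
L_src = 10·log₁₀(10^(51.1/10) − 10^(46.3/10)) = 10·log₁₀(86170) = 49.4 dB SPL.

49.4 dB SPL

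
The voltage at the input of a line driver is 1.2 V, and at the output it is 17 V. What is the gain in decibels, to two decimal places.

Voltage ratio → dB uses the 20·log₁₀ form:
20·log₁₀(17/1.2) = 20·log₁₀(14.17) = 23.03 dB.

23.03 dB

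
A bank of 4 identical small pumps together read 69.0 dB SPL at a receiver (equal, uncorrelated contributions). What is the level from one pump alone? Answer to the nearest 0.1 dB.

63.0 dB SPL

4 equal incoherent sources add 10·log₁₀(4) = 6.02 dB over one source.
L_one = 69.0 − 6.02 = 63.0 dB SPL.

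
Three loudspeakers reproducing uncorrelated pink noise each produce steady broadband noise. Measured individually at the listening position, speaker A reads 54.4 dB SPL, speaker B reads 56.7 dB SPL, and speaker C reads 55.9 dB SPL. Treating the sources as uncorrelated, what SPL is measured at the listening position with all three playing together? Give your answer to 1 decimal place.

60.5 dB SPL

Uncorrelated sources add in intensity (power), not in dB.
L_total = 10·log₁₀(10^(54.4/10) + 10^(56.7/10) + 10^(55.9/10)) = 10·log₁₀(1132000) = 60.5 dB SPL.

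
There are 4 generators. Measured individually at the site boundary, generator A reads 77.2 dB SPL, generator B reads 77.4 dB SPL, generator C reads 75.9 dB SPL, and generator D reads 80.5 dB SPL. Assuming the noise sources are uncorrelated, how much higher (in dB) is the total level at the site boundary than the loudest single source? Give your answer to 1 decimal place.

3.6 dB

Add the sources as powers (linear), then convert back to dB:
L_total = 10·log₁₀(10^(77.2/10) + 10^(77.4/10) + 10^(75.9/10) + 10^(80.5/10)) = 84.13 dB SPL.
Excess over the loudest (80.5 dB): 84.13 − 80.5 = 3.6 dB.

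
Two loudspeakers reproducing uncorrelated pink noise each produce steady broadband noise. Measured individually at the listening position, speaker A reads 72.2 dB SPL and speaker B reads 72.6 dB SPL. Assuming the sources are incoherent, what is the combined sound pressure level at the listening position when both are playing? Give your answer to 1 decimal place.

75.4 dB SPL

Incoherent sources sum as intensities:
L_total = 10·log₁₀(10^(72.2/10) + 10^(72.6/10)) = 10·log₁₀(34790000) = 75.4 dB SPL.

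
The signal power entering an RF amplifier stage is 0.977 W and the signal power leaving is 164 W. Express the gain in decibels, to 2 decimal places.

22.25 dB

Power is a power quantity, so gain = 10·log₁₀(P_out/P_in).
10·log₁₀(164/0.977) = 10·log₁₀(167.9) = 22.25 dB.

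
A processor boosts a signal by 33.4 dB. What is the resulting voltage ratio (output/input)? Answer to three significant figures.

Voltage ratio = 10^(dB/20).
10^(33.4/20) = 10^(1.670) = 46.8.

46.8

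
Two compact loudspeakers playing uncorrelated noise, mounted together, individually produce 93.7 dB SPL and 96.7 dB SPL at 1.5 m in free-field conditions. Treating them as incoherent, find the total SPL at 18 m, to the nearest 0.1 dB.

76.9 dB SPL

Combined at 1.5 m: 10·log₁₀(10^(93.7/10)+10^(96.7/10)) = 98.46 dB SPL.
Then apply −20·log₁₀(18/1.5) = -21.58 dB → 76.9 dB SPL.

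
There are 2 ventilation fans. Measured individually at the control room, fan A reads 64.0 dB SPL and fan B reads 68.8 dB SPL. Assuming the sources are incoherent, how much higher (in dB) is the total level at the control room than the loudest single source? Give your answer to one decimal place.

1.2 dB

Add the sources as powers (linear), then convert back to dB:
L_total = 10·log₁₀(10^(64.0/10) + 10^(68.8/10)) = 70.04 dB SPL.
Excess over the loudest (68.8 dB): 70.04 − 68.8 = 1.2 dB.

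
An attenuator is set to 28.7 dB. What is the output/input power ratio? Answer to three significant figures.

Power ratio = 10^(dB/10).
10^(-28.7/10) = 10^(-2.870) = 0.00135.

0.00135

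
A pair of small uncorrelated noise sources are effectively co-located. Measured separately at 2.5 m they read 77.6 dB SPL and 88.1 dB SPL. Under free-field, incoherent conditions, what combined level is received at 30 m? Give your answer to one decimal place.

Combined at 2.5 m: 10·log₁₀(10^(77.6/10)+10^(88.1/10)) = 88.47 dB SPL.
Then apply −20·log₁₀(30/2.5) = -21.58 dB → 66.9 dB SPL.

66.9 dB SPL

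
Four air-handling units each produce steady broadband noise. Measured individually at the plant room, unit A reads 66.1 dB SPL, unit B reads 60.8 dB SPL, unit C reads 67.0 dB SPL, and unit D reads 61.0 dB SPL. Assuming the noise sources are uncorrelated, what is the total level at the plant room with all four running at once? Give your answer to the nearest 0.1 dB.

70.6 dB SPL

Incoherent sources sum as intensities:
L_total = 10·log₁₀(10^(66.1/10) + 10^(60.8/10) + 10^(67.0/10) + 10^(61.0/10)) = 10·log₁₀(11550000) = 70.6 dB SPL.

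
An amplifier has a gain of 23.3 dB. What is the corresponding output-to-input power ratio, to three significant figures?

Power ratio = 10^(dB/10).
10^(23.3/10) = 10^(2.330) = 214.

214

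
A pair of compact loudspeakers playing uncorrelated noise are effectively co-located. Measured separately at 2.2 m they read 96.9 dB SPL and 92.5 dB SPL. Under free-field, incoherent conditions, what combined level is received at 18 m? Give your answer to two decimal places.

79.99 dB SPL

Combined at 2.2 m: 10·log₁₀(10^(96.9/10)+10^(92.5/10)) = 98.245 dB SPL.
Then apply −20·log₁₀(18/2.2) = -18.257 dB → 79.99 dB SPL.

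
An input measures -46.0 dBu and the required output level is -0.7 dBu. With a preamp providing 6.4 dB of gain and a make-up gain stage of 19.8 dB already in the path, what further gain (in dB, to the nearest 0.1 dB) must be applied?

The required make-up gain is the shortfall in the dB sum.
G = -0.7 − (-46.0) − 6.4 − 19.8 = 19.1 dB.

19.1 dB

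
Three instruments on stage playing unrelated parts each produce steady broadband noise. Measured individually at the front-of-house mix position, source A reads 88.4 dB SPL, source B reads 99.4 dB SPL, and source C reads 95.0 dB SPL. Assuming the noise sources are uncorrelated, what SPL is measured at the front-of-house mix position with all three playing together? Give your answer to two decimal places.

Add the sources as powers (linear), then convert back to dB:
L_total = 10·log₁₀(10^(88.4/10) + 10^(99.4/10) + 10^(95.0/10)) = 10·log₁₀(12564000000) = 100.99 dB SPL.

100.99 dB SPL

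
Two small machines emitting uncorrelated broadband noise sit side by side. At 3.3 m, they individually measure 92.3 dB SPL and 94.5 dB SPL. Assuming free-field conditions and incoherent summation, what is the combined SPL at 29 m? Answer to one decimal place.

77.7 dB SPL

Combined at 3.3 m: 10·log₁₀(10^(92.3/10)+10^(94.5/10)) = 96.55 dB SPL.
Then apply −20·log₁₀(29/3.3) = -18.88 dB → 77.7 dB SPL.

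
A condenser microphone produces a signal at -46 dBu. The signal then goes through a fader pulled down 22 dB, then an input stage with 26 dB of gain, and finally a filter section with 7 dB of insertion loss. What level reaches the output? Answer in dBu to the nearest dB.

-49 dBu

Cascaded gains and losses add directly in dB.
-46 − 22 + 26 − 7 = -49 dBu.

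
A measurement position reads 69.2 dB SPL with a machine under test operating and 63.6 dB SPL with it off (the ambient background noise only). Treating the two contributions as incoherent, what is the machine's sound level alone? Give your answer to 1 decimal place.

67.8 dB SPL

Remove the background by subtracting linear intensities:
L_src = 10·log₁₀(10^(69.2/10) − 10^(63.6/10)) = 10·log₁₀(6027000) = 67.8 dB SPL.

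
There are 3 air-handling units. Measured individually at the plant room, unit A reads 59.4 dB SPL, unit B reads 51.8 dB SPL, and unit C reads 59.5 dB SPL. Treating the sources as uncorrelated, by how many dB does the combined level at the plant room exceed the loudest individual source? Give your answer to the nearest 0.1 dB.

Incoherent sources sum as intensities:
L_total = 10·log₁₀(10^(59.4/10) + 10^(51.8/10) + 10^(59.5/10)) = 62.82 dB SPL.
Excess over the loudest (59.5 dB): 62.82 − 59.5 = 3.3 dB.

3.3 dB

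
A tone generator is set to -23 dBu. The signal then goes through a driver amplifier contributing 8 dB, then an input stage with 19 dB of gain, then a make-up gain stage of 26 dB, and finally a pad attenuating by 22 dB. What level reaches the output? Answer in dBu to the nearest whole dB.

+8 dBu

Cascaded gains and losses add directly in dB.
-23 + 8 + 19 + 26 − 22 = +8 dBu.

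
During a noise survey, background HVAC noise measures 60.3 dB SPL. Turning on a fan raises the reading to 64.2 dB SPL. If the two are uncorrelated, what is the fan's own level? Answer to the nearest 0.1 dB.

61.9 dB SPL

Subtract intensities: L_src = 10·log₁₀(10^(L_total/10) − 10^(L_bg/10)).
L_src = 10·log₁₀(10^(64.2/10) − 10^(60.3/10)) = 10·log₁₀(1559000) = 61.9 dB SPL.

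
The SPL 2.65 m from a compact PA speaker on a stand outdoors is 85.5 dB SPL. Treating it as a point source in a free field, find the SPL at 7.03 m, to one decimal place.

77.0 dB SPL

Free-field point source: level drops by 20·log₁₀ of the distance ratio.
ΔL = −20·log₁₀(7.03/2.65) = -8.47 dB, so L₂ = 85.5 + (-8.47) = 77.0 dB SPL.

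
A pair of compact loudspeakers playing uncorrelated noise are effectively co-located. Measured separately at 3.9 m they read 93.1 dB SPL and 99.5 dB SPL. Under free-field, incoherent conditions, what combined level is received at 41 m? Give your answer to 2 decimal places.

79.96 dB SPL

Combined at 3.9 m: 10·log₁₀(10^(93.1/10)+10^(99.5/10)) = 100.396 dB SPL.
Then apply −20·log₁₀(41/3.9) = -20.434 dB → 79.96 dB SPL.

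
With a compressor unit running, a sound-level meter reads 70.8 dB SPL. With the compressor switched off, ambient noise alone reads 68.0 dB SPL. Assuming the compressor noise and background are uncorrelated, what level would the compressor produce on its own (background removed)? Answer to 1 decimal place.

67.6 dB SPL

Subtract intensities: L_src = 10·log₁₀(10^(L_total/10) − 10^(L_bg/10)).
L_src = 10·log₁₀(10^(70.8/10) − 10^(68.0/10)) = 10·log₁₀(5713000) = 67.6 dB SPL.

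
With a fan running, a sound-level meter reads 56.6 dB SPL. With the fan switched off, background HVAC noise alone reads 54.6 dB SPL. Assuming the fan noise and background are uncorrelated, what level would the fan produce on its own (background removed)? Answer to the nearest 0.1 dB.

Subtract intensities: L_src = 10·log₁₀(10^(L_total/10) − 10^(L_bg/10)).
L_src = 10·log₁₀(10^(56.6/10) − 10^(54.6/10)) = 10·log₁₀(168700) = 52.3 dB SPL.

52.3 dB SPL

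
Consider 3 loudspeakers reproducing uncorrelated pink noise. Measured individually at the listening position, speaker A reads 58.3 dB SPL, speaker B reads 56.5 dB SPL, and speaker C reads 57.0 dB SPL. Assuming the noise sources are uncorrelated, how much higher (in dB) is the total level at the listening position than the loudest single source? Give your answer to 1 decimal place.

3.8 dB

Uncorrelated sources add in intensity (power), not in dB.
L_total = 10·log₁₀(10^(58.3/10) + 10^(56.5/10) + 10^(57.0/10)) = 62.11 dB SPL.
Excess over the loudest (58.3 dB): 62.11 − 58.3 = 3.8 dB.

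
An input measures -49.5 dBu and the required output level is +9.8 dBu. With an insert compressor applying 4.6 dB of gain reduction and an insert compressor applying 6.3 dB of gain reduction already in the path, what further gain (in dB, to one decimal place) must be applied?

The required make-up gain is the shortfall in the dB sum.
G = +9.8 − (-49.5) + 4.6 + 6.3 = 70.2 dB.

70.2 dB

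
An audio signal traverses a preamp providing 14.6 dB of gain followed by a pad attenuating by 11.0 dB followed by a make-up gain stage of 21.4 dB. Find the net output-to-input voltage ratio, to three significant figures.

Net gain = 14.6 + (−11.0) + 21.4 = 25.0 dB.
Voltage ratio = 10^(25.0/20) = 17.8.

17.8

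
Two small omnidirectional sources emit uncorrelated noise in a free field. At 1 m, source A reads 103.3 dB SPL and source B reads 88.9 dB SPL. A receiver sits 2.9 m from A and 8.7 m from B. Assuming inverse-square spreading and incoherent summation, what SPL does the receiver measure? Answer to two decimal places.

94.07 dB SPL

At the listener: L_A = 103.3 − 20·log₁₀(2.9) = 94.052 dB; L_B = 88.9 − 20·log₁₀(8.7) = 70.110 dB.
Combined: 10·log₁₀(10^(94.052/10)+10^(70.110/10)) = 94.07 dB SPL.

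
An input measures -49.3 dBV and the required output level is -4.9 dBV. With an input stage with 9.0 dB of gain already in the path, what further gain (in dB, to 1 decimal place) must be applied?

The required make-up gain is the shortfall in the dB sum.
G = -4.9 − (-49.3) − 9.0 = 35.4 dB.

35.4 dB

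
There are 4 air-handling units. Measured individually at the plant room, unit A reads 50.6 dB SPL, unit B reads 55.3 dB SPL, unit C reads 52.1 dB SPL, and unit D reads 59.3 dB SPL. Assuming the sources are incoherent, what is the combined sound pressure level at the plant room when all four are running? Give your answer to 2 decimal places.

61.66 dB SPL

Incoherent sources sum as intensities:
L_total = 10·log₁₀(10^(50.6/10) + 10^(55.3/10) + 10^(52.1/10) + 10^(59.3/10)) = 10·log₁₀(1467000) = 61.66 dB SPL.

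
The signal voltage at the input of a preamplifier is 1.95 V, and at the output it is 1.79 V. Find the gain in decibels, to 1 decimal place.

Voltage ratio → dB uses the 20·log₁₀ form:
20·log₁₀(1.79/1.95) = 20·log₁₀(0.9179) = -0.7 dB.

-0.7 dB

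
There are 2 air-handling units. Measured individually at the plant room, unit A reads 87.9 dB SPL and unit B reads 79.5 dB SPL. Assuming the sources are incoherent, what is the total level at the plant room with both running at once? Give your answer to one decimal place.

88.5 dB SPL

Uncorrelated sources add in intensity (power), not in dB.
L_total = 10·log₁₀(10^(87.9/10) + 10^(79.5/10)) = 10·log₁₀(705700000) = 88.5 dB SPL.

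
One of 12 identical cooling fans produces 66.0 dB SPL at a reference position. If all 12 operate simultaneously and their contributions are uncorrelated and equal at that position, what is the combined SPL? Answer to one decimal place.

12 equal incoherent sources raise the level by 10·log₁₀(12) = 10.79 dB.
L_total = 66.0 + 10.79 = 76.8 dB SPL.

76.8 dB SPL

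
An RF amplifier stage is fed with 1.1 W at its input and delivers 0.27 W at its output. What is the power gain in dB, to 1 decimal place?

-6.1 dB

Power is a power quantity, so gain = 10·log₁₀(P_out/P_in).
10·log₁₀(0.27/1.1) = 10·log₁₀(0.2455) = -6.1 dB.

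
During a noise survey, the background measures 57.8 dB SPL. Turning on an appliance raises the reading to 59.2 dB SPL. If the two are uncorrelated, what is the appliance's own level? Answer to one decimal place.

Background correction is a power subtraction:
L_src = 10·log₁₀(10^(59.2/10) − 10^(57.8/10)) = 10·log₁₀(229200) = 53.6 dB SPL.

53.6 dB SPL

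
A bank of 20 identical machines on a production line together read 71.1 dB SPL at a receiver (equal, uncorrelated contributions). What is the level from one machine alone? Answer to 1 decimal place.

58.1 dB SPL

20 equal incoherent sources add 10·log₁₀(20) = 13.01 dB over one source.
L_one = 71.1 − 13.01 = 58.1 dB SPL.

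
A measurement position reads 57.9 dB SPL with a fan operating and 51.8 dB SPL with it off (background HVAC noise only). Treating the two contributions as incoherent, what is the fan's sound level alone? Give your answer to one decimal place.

56.7 dB SPL

Subtract intensities: L_src = 10·log₁₀(10^(L_total/10) − 10^(L_bg/10)).
L_src = 10·log₁₀(10^(57.9/10) − 10^(51.8/10)) = 10·log₁₀(465200) = 56.7 dB SPL.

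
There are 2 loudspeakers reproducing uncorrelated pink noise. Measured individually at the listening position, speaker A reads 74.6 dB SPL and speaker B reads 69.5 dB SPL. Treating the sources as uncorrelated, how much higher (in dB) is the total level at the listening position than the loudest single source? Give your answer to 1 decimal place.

1.2 dB

Uncorrelated sources add in intensity (power), not in dB.
L_total = 10·log₁₀(10^(74.6/10) + 10^(69.5/10)) = 75.77 dB SPL.
Excess over the loudest (74.6 dB): 75.77 − 74.6 = 1.2 dB.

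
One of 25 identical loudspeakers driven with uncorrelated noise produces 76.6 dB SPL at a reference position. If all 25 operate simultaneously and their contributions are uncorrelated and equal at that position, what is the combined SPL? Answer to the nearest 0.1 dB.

90.6 dB SPL

25 equal incoherent sources raise the level by 10·log₁₀(25) = 13.98 dB.
L_total = 76.6 + 13.98 = 90.6 dB SPL.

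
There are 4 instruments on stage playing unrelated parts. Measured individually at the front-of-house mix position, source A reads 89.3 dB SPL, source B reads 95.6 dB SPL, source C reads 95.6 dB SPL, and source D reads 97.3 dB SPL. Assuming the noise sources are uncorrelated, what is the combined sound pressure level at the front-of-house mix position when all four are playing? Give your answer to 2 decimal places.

101.30 dB SPL

Add the sources as powers (linear), then convert back to dB:
L_total = 10·log₁₀(10^(89.3/10) + 10^(95.6/10) + 10^(95.6/10) + 10^(97.3/10)) = 10·log₁₀(13483000000) = 101.30 dB SPL.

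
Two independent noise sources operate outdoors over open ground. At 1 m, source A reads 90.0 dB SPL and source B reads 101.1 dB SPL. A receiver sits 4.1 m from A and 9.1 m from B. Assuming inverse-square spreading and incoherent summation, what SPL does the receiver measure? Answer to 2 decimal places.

At the listener: L_A = 90.0 − 20·log₁₀(4.1) = 77.744 dB; L_B = 101.1 − 20·log₁₀(9.1) = 81.919 dB.
Combined: 10·log₁₀(10^(77.744/10)+10^(81.919/10)) = 83.33 dB SPL.

83.33 dB SPL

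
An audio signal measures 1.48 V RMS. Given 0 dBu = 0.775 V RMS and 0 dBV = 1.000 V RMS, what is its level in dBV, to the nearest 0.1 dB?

+3.4 dBV

dBV = 20·log₁₀(V / 1.000 V).
20·log₁₀(1.48/1.000) = +3.4 dBV.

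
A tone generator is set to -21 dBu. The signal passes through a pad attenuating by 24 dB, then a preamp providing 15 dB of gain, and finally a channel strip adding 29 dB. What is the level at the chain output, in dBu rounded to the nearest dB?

In dB, series stages simply add:
-21 − 24 + 15 + 29 = -1 dBu.

-1 dBu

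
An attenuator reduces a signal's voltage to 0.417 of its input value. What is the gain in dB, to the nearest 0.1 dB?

-7.6 dB

For a voltage ratio, dB = 20·log₁₀(V₂/V₁).
20·log₁₀(0.417) = -7.6 dB.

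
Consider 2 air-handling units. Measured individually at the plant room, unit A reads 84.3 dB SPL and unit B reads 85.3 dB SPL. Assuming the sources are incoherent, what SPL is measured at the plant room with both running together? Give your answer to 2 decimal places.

87.84 dB SPL

Incoherent sources sum as intensities:
L_total = 10·log₁₀(10^(84.3/10) + 10^(85.3/10)) = 10·log₁₀(608000000) = 87.84 dB SPL.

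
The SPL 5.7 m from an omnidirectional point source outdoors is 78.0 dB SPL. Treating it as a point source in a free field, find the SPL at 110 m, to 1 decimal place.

52.3 dB SPL

For a point source in a free field, ΔL = −20·log₁₀(d₂/d₁).
ΔL = −20·log₁₀(110/5.7) = -25.71 dB, so L₂ = 78.0 + (-25.71) = 52.3 dB SPL.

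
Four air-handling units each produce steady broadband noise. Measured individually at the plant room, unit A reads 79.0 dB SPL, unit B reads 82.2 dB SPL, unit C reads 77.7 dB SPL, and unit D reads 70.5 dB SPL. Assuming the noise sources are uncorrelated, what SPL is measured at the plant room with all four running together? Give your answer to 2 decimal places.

Add the sources as powers (linear), then convert back to dB:
L_total = 10·log₁₀(10^(79.0/10) + 10^(82.2/10) + 10^(77.7/10) + 10^(70.5/10)) = 10·log₁₀(315500000) = 84.99 dB SPL.

84.99 dB SPL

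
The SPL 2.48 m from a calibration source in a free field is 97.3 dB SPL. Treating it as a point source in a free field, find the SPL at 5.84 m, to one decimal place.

For a point source in a free field, ΔL = −20·log₁₀(d₂/d₁).
ΔL = −20·log₁₀(5.84/2.48) = -7.44 dB, so L₂ = 97.3 + (-7.44) = 89.9 dB SPL.

89.9 dB SPL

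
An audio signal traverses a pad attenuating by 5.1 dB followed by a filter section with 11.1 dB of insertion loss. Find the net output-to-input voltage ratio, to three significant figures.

0.155

Net gain = (−5.1) + (−11.1) = -16.2 dB.
Voltage ratio = 10^(-16.2/20) = 0.155.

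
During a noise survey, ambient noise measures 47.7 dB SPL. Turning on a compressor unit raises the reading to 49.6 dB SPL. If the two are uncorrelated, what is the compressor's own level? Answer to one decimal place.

Background correction is a power subtraction:
L_src = 10·log₁₀(10^(49.6/10) − 10^(47.7/10)) = 10·log₁₀(32320) = 45.1 dB SPL.

45.1 dB SPL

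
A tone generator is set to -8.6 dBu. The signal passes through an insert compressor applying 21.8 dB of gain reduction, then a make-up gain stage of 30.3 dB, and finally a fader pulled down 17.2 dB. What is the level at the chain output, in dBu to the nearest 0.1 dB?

-17.3 dBu

Gain stages sum in dB:
-8.6 − 21.8 + 30.3 − 17.2 = -17.3 dBu.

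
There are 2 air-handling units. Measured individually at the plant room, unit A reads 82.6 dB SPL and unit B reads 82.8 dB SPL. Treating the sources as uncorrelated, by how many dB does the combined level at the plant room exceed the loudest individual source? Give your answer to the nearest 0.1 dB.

Add the sources as powers (linear), then convert back to dB:
L_total = 10·log₁₀(10^(82.6/10) + 10^(82.8/10)) = 85.71 dB SPL.
Excess over the loudest (82.8 dB): 85.71 − 82.8 = 2.9 dB.

2.9 dB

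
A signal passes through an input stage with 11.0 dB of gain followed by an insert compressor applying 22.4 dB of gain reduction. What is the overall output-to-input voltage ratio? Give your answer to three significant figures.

Net gain = 11.0 + (−22.4) = -11.4 dB.
Voltage ratio = 10^(-11.4/20) = 0.269.

0.269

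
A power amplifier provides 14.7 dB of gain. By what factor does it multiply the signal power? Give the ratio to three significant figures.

Power ratio = 10^(dB/10).
10^(14.7/10) = 10^(1.470) = 29.5.

29.5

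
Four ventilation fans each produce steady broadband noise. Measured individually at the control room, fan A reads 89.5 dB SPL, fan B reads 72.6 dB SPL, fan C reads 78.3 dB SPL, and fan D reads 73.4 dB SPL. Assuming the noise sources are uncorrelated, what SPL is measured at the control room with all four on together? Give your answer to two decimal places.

Incoherent sources sum as intensities:
L_total = 10·log₁₀(10^(89.5/10) + 10^(72.6/10) + 10^(78.3/10) + 10^(73.4/10)) = 10·log₁₀(998900000) = 90.00 dB SPL.

90.00 dB SPL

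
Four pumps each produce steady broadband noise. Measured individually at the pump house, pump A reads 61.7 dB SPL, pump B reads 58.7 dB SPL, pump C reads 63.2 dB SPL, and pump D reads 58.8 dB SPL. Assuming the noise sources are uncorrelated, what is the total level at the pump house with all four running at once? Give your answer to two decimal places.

67.05 dB SPL

Incoherent sources sum as intensities:
L_total = 10·log₁₀(10^(61.7/10) + 10^(58.7/10) + 10^(63.2/10) + 10^(58.8/10)) = 10·log₁₀(5068000) = 67.05 dB SPL.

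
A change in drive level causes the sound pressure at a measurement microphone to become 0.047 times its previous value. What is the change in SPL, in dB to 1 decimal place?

-26.6 dB

SPL change from a pressure ratio uses the 20·log₁₀ form:
20·log₁₀(0.047) = -26.6 dB.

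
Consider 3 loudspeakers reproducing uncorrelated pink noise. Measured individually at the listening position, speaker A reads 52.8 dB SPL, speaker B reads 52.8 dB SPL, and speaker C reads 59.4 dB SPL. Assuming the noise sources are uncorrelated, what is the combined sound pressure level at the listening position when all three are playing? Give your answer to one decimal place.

61.0 dB SPL

Uncorrelated sources add in intensity (power), not in dB.
L_total = 10·log₁₀(10^(52.8/10) + 10^(52.8/10) + 10^(59.4/10)) = 10·log₁₀(1252000) = 61.0 dB SPL.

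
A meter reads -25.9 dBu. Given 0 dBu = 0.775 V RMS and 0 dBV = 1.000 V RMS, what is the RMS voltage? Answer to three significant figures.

V = 0.775 V × 10^(-25.9/20).
= 0.775 × 0.05070 = 0.0393 V.

0.0393 V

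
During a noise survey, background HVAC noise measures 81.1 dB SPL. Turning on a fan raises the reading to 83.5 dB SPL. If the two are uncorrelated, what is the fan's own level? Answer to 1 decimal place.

Background correction is a power subtraction:
L_src = 10·log₁₀(10^(83.5/10) − 10^(81.1/10)) = 10·log₁₀(95050000) = 79.8 dB SPL.

79.8 dB SPL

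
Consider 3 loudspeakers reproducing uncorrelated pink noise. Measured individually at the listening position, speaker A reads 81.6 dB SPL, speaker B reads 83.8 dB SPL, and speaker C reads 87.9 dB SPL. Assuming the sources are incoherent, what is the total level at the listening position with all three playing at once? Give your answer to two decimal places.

90.00 dB SPL

Uncorrelated sources add in intensity (power), not in dB.
L_total = 10·log₁₀(10^(81.6/10) + 10^(83.8/10) + 10^(87.9/10)) = 10·log₁₀(1001000000) = 90.00 dB SPL.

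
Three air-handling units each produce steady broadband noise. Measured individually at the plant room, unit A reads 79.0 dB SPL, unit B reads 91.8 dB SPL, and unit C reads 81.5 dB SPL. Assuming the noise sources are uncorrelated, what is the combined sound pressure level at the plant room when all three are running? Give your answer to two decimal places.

92.39 dB SPL

Uncorrelated sources add in intensity (power), not in dB.
L_total = 10·log₁₀(10^(79.0/10) + 10^(91.8/10) + 10^(81.5/10)) = 10·log₁₀(1734000000) = 92.39 dB SPL.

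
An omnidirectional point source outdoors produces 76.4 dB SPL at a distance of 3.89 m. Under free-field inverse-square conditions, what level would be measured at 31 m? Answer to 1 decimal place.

58.4 dB SPL

For a point source in a free field, ΔL = −20·log₁₀(d₂/d₁).
ΔL = −20·log₁₀(31/3.89) = -18.03 dB, so L₂ = 76.4 + (-18.03) = 58.4 dB SPL.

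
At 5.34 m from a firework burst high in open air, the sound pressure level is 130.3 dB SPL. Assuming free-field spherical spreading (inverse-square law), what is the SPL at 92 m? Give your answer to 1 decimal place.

105.6 dB SPL

Inverse-square spreading gives ΔL = −20·log₁₀(d₂/d₁).
ΔL = −20·log₁₀(92/5.34) = -24.72 dB, so L₂ = 130.3 + (-24.72) = 105.6 dB SPL.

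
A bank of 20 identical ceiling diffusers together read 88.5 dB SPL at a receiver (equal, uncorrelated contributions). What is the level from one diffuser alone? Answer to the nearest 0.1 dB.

75.5 dB SPL

20 equal incoherent sources add 10·log₁₀(20) = 13.01 dB over one source.
L_one = 88.5 − 13.01 = 75.5 dB SPL.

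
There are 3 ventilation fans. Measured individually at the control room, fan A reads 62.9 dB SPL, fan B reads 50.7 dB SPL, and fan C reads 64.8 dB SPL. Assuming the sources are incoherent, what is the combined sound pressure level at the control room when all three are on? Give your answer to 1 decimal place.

67.1 dB SPL

Uncorrelated sources add in intensity (power), not in dB.
L_total = 10·log₁₀(10^(62.9/10) + 10^(50.7/10) + 10^(64.8/10)) = 10·log₁₀(5087000) = 67.1 dB SPL.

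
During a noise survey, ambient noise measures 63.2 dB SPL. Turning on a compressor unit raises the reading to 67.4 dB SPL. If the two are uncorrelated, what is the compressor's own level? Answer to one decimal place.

65.3 dB SPL

Remove the background by subtracting linear intensities:
L_src = 10·log₁₀(10^(67.4/10) − 10^(63.2/10)) = 10·log₁₀(3406000) = 65.3 dB SPL.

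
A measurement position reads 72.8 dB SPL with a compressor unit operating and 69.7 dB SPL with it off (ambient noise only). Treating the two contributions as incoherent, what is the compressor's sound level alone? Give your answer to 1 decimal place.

69.9 dB SPL

Background correction is a power subtraction:
L_src = 10·log₁₀(10^(72.8/10) − 10^(69.7/10)) = 10·log₁₀(9722000) = 69.9 dB SPL.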